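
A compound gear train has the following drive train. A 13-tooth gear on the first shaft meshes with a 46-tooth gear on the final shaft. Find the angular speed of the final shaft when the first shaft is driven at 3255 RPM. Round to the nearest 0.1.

Gear mesh: ratio = 46/13 = 3.5385, so the final shaft turns at 3255 / 3.5385 = 919.89 RPM.

919.9 RPM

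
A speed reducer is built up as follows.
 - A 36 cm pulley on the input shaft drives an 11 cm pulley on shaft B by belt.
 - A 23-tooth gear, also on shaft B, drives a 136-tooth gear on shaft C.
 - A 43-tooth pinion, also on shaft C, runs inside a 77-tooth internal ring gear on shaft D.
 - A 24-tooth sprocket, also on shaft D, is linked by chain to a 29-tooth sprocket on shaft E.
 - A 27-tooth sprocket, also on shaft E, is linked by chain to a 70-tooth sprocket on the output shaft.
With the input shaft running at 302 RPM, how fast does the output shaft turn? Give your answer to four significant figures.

29.80 RPM

the input shaft → shaft B (belt, 11/36): 302 ÷ 0.30556 = 988.36 RPM
shaft B → shaft C (gear mesh, 136/23): 988.36 ÷ 5.913 = 167.15 RPM
shaft C → shaft D (internal gear, 77/43): 167.15 ÷ 1.7907 = 93.343 RPM
shaft D → shaft E (chain, 29/24): 93.343 ÷ 1.2083 = 77.25 RPM
shaft E → the output shaft (chain, 70/27): 77.25 ÷ 2.5926 = 29.796 RPM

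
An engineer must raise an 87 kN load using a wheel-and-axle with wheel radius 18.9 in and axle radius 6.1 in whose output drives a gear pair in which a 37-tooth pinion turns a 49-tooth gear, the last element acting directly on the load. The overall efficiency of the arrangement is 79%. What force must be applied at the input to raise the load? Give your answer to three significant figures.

Wheel-and-axle MA = R/r = 18.9/6.1 = 3.0984.
Gear pair MA = 49/37 = 1.3243.
Combined ideal MA = 3.0984 × 1.3243 = 4.1032.
Actual MA = 4.1032 × 0.79 = 3.2416.
Effort = load / actual MA = 87 / 3.2416 = 26.839 kN.

26.8 kN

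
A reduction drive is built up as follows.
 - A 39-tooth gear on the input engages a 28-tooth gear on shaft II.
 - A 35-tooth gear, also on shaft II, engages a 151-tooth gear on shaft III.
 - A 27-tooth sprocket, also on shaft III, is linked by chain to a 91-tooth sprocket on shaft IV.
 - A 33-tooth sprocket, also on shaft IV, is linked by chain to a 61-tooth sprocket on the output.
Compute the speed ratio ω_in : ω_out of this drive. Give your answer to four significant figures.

19.30

Each stage contributes driven/driver: gear mesh 28/39 = 0.71795, gear mesh 151/35 = 4.3143, chain 91/27 = 3.3704, chain 61/33 = 1.8485.
Overall: 0.71795 × 4.3143 × 3.3704 × 1.8485 = 19.297.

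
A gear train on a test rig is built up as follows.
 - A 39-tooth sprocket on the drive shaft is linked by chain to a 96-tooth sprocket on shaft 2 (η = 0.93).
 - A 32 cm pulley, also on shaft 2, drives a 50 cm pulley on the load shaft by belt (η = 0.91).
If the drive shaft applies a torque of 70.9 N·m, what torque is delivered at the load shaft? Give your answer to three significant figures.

231 N·m

chain 96/39 = 2.4615 → τ = 70.9·2.4615·0.93 = 162.31 N·m
belt 50/32 = 1.5625 → τ = 162.31·1.5625·0.91 = 230.78 N·m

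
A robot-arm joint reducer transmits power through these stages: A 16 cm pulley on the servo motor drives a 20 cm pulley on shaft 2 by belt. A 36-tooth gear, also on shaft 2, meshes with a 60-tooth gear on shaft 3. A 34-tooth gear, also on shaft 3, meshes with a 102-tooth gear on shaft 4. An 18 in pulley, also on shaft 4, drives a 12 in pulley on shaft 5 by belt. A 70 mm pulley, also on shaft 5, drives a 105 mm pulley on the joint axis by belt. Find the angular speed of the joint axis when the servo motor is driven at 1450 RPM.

Belt: ratio = 20/16 = 1.25, so shaft 2 turns at 1450 / 1.25 = 1160 RPM.
Gear mesh: ratio = 60/36 = 1.6667, so shaft 3 turns at 1160 / 1.6667 = 696 RPM.
Gear mesh: ratio = 102/34 = 3, so shaft 4 turns at 696 / 3 = 232 RPM.
Belt: ratio = 12/18 = 0.66667, so shaft 5 turns at 232 / 0.66667 = 348 RPM.
Belt: ratio = 105/70 = 1.5, so the joint axis turns at 348 / 1.5 = 232 RPM.

232 RPM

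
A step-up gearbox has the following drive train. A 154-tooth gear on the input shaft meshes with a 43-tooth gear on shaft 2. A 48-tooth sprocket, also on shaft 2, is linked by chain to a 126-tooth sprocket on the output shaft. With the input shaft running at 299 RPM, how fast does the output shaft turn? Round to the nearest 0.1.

Gear mesh: ratio = 43/154 = 0.27922, so shaft 2 turns at 299 / 0.27922 = 1070.8 RPM.
Chain: ratio = 126/48 = 2.625, so the output shaft turns at 1070.8 / 2.625 = 407.94 RPM.

407.9 RPM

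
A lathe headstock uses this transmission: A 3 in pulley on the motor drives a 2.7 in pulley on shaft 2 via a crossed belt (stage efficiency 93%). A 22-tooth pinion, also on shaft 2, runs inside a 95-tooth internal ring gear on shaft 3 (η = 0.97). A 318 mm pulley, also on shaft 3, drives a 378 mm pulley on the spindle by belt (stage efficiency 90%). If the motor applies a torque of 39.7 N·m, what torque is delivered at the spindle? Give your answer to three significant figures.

149 N·m

belt 2.7/3 = 0.9 → τ = 39.7·0.9·0.93 = 33.229 N·m
internal gear 95/22 = 4.3182 → τ = 33.229·4.3182·0.97 = 139.18 N·m
belt 378/318 = 1.1887 → τ = 139.18·1.1887·0.90 = 148.9 N·m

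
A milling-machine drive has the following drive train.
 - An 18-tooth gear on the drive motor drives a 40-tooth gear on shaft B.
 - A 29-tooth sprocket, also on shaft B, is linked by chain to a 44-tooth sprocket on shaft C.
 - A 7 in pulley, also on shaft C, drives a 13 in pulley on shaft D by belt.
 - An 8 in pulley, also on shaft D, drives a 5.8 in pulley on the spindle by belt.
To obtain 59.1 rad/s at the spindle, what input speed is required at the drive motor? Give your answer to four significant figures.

268.3 rad/s

Overall ratio R = 2.2222 × 1.5172 × 1.8571 × 0.725 = 4.5397.
Required input speed = output speed × R = 59.1 × 4.5397 = 268.3 rad/s.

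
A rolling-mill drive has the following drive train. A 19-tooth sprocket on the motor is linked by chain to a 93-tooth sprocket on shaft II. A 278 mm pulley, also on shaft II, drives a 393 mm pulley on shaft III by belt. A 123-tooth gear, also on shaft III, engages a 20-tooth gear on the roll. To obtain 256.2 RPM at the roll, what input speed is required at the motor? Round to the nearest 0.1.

288.3 RPM

Overall ratio R = 4.8947 × 1.4137 × 0.1626 = 1.1251.
Required input speed = output speed × R = 256.2 × 1.1251 = 288.26 RPM.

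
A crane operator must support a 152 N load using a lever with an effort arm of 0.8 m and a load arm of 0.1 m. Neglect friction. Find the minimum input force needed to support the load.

19 N

Lever MA = effort arm / load arm = 0.8/0.1 = 8.
Effort = load / MA = 152 / 8 = 19 N.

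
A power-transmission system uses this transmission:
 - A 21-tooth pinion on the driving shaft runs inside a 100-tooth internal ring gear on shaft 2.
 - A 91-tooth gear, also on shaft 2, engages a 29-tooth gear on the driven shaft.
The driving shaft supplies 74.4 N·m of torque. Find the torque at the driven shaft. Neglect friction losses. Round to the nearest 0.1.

Internal gear: ratio = 100/21 = 4.7619; torque at shaft 2 = 74.4 × 4.7619 = 354.29 N·m.
Gear mesh: ratio = 29/91 = 0.31868; torque at the driven shaft = 354.29 × 0.31868 = 112.9 N·m.

112.9 N·m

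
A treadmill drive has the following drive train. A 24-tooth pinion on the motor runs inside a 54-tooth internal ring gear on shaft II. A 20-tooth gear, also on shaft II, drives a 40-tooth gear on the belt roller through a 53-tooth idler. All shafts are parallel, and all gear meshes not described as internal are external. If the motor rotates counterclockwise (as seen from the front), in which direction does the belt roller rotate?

the motor → shaft II: internal mesh, same direction → CCW.
shaft II → the belt roller: driver → idler → driven is 2 external meshes, 2 reversals → CCW.
2 reversals in total — an even number — so the belt roller turns the same way as the motor.

counterclockwise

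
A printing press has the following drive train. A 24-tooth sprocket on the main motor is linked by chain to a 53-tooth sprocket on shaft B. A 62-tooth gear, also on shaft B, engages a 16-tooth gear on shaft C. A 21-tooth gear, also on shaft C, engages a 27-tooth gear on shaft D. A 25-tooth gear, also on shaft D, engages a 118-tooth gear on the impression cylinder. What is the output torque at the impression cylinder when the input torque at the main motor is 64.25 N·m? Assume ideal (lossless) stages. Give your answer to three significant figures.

222 N·m

After the chain (53/24): 64.25 × 2.2083 = 141.89 N·m
After the gear mesh (16/62): 141.89 × 0.25806 = 36.616 N·m
After the gear mesh (27/21): 36.616 × 1.2857 = 47.077 N·m
After the gear mesh (118/25): 47.077 × 4.72 = 222.2 N·m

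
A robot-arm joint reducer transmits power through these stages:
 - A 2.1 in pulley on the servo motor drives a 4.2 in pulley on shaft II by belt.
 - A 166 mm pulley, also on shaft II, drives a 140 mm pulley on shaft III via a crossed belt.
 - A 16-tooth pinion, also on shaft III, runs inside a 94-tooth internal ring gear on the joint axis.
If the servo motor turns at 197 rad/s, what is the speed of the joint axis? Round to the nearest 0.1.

19.9 rad/s

Belt: ratio = 4.2/2.1 = 2, so shaft II turns at 197 / 2 = 98.5 rad/s.
Belt: ratio = 140/166 = 0.84337, so shaft III turns at 98.5 / 0.84337 = 116.79 rad/s.
Internal gear: ratio = 94/16 = 5.875, so the joint axis turns at 116.79 / 5.875 = 19.88 rad/s.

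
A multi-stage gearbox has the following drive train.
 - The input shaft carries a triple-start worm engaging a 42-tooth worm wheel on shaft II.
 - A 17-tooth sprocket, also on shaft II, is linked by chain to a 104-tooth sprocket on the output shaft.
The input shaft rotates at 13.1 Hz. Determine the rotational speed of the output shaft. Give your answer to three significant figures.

Worm: ratio = 42/3 = 14, so shaft II turns at 13.1 / 14 = 0.93571 Hz.
Chain: ratio = 104/17 = 6.1176, so the output shaft turns at 0.93571 / 6.1176 = 0.15295 Hz.

0.153 Hz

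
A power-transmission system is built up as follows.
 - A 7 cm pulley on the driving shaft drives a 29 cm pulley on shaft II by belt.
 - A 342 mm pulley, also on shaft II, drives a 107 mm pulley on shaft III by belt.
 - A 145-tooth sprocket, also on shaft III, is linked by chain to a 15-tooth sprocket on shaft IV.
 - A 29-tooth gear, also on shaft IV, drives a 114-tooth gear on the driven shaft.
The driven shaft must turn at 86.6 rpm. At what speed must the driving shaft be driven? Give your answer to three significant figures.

45.6 rpm

Overall ratio R = 4.1429 × 0.31287 × 0.10345 × 3.931 = 0.52709.
Required input speed = output speed × R = 86.6 × 0.52709 = 45.646 rpm.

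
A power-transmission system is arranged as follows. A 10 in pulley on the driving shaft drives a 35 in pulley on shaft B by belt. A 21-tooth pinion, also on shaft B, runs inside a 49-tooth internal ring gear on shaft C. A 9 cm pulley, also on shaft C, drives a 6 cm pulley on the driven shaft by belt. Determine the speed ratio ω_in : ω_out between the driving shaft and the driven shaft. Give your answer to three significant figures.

5.44

Each stage contributes driven/driver: belt 35/10 = 3.5, internal gear 49/21 = 2.3333, belt 6/9 = 0.66667.
Overall: 3.5 × 2.3333 × 0.66667 = 5.4444.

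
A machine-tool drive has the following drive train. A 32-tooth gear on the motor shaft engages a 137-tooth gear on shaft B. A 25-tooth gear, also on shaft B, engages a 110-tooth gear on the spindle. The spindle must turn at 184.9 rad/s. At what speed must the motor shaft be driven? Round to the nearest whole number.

3483 rad/s

Overall ratio R = 4.2812 × 4.4 = 18.837.
Required input speed = output speed × R = 184.9 × 18.837 = 3483.1 rad/s.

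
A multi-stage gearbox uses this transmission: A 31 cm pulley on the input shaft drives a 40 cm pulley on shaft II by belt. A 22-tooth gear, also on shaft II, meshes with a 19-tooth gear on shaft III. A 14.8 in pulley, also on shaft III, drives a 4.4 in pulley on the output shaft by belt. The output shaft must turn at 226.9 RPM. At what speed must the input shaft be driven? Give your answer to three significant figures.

75.2 RPM

Overall ratio R = 1.2903 × 0.86364 × 0.2973 = 0.3313.
Required input speed = output speed × R = 226.9 × 0.3313 = 75.172 RPM.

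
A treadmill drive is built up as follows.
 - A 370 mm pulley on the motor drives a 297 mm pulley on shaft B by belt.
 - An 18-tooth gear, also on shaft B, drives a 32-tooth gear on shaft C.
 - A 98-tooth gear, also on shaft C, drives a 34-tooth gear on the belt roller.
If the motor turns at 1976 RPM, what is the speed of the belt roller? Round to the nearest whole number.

Belt: ratio = 297/370 = 0.8027, so shaft B turns at 1976 / 0.8027 = 2461.7 RPM.
Gear mesh: ratio = 32/18 = 1.7778, so shaft C turns at 2461.7 / 1.7778 = 1384.7 RPM.
Gear mesh: ratio = 34/98 = 0.34694, so the belt roller turns at 1384.7 / 0.34694 = 3991.2 RPM.

3991 RPM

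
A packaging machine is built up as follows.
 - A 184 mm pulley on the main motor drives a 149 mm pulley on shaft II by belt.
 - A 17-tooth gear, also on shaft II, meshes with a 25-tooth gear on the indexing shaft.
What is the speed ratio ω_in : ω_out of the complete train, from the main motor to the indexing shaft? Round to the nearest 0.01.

Each stage contributes driven/driver: belt 149/184 = 0.80978, gear mesh 25/17 = 1.4706.
Overall: 0.80978 × 1.4706 = 1.1909.

1.19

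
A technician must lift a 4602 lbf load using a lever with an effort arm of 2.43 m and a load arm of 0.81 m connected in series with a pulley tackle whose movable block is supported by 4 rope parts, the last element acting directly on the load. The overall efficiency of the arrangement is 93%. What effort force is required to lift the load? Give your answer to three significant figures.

412 lbf

Lever MA = effort arm / load arm = 2.43/0.81 = 3.
Block-and-tackle MA = number of supporting rope parts = 4.
Combined ideal MA = 3 × 4 = 12.
Actual MA = 12 × 0.93 = 11.16.
Effort = load / actual MA = 4602 / 11.16 = 412.37 lbf.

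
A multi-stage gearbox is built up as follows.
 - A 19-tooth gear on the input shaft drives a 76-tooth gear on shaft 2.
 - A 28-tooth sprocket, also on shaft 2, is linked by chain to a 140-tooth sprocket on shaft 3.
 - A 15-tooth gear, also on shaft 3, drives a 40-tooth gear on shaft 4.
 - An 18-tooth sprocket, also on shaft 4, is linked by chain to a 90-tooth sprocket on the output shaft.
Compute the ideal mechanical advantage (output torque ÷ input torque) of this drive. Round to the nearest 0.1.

Each stage contributes driven/driver: gear mesh 76/19 = 4, chain 140/28 = 5, gear mesh 40/15 = 2.6667, chain 90/18 = 5.
Overall: 4 × 5 × 2.6667 × 5 = 266.67.

266.7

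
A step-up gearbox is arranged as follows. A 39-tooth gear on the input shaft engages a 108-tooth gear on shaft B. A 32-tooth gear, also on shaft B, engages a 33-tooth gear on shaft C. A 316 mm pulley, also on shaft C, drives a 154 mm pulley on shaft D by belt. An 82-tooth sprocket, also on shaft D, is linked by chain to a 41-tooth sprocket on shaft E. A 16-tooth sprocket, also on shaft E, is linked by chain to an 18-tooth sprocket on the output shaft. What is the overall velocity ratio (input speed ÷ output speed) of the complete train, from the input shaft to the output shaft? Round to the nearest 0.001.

0.783

Each stage contributes driven/driver: gear mesh 108/39 = 2.7692, gear mesh 33/32 = 1.0312, belt 154/316 = 0.48734, chain 41/82 = 0.5, chain 18/16 = 1.125.
Overall: 2.7692 × 1.0312 × 0.48734 × 0.5 × 1.125 = 0.78285.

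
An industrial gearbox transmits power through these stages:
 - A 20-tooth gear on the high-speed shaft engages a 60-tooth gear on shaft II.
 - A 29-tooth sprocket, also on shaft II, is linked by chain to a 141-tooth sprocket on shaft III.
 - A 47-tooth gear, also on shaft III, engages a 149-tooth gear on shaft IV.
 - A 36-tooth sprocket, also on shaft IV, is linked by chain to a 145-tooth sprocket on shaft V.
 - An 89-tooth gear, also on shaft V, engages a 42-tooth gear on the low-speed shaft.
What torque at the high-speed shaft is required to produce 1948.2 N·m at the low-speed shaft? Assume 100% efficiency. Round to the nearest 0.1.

Overall ratio R = 3 × 4.8621 × 3.1702 × 4.0278 × 0.47191 = 87.893.
Input torque = output torque / R = 1948.2 / 87.893 = 22.166 N·m.

22.2 N·m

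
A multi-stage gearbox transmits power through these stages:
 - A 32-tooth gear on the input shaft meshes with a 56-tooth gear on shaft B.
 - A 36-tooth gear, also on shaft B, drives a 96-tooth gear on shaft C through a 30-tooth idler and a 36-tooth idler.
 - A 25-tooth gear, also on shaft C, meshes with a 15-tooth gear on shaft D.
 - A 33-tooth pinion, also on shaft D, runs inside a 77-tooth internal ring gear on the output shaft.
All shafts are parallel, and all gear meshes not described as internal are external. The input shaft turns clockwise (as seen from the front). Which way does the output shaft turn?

the input shaft → shaft B: external mesh, 1 reversal → CCW.
shaft B → shaft C: driver → idler → idler → driven is 3 external meshes, 3 reversals → CW.
shaft C → shaft D: external mesh, 1 reversal → CCW.
shaft D → the output shaft: internal mesh, same direction → CCW.
5 reversals in total — an odd number — so the output shaft turns opposite to the input shaft.

counterclockwise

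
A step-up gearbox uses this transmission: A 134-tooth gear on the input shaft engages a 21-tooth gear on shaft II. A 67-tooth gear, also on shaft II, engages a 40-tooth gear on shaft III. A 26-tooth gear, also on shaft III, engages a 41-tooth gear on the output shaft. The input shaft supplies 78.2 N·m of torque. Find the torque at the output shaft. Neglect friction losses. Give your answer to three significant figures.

11.5 N·m

Gear mesh: ratio = 21/134 = 0.15672; torque at shaft II = 78.2 × 0.15672 = 12.255 N·m.
Gear mesh: ratio = 40/67 = 0.59701; torque at shaft III = 12.255 × 0.59701 = 7.3166 N·m.
Gear mesh: ratio = 41/26 = 1.5769; torque at the output shaft = 7.3166 × 1.5769 = 11.538 N·m.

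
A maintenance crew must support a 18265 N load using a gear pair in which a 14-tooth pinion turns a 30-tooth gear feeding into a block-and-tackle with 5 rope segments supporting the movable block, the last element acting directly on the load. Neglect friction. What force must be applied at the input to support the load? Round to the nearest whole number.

1705 N

Gear pair MA = 30/14 = 2.1429.
Block-and-tackle MA = number of supporting rope parts = 5.
Combined ideal MA = 2.1429 × 5 = 10.714.
Effort = load / MA = 18265 / 10.714 = 1704.7 N.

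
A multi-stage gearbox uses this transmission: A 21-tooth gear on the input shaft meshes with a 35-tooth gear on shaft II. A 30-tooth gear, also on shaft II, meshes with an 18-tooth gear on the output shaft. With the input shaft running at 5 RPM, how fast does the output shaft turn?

Gear mesh: ratio = 35/21 = 1.6667, so shaft II turns at 5 / 1.6667 = 3 RPM.
Gear mesh: ratio = 18/30 = 0.6, so the output shaft turns at 3 / 0.6 = 5 RPM.

5 RPM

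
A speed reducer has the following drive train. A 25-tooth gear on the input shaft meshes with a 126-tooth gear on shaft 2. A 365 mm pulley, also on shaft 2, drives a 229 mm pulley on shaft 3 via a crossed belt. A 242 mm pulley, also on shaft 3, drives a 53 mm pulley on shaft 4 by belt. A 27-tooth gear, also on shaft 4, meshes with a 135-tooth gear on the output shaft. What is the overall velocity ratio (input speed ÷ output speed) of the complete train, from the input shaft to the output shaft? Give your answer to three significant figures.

Each stage contributes driven/driver: gear mesh 126/25 = 5.04, belt 229/365 = 0.6274, belt 53/242 = 0.21901, gear mesh 135/27 = 5.
Overall: 5.04 × 0.6274 × 0.21901 × 5 = 3.4626.

3.46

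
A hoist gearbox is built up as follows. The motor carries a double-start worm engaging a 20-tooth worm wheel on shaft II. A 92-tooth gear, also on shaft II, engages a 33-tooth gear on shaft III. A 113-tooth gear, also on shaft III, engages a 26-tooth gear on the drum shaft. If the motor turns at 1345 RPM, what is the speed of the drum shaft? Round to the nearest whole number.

Worm: ratio = 20/2 = 10, so shaft II turns at 1345 / 10 = 134.5 RPM.
Gear mesh: ratio = 33/92 = 0.3587, so shaft III turns at 134.5 / 0.3587 = 374.97 RPM.
Gear mesh: ratio = 26/113 = 0.23009, so the drum shaft turns at 374.97 / 0.23009 = 1629.7 RPM.

1630 RPM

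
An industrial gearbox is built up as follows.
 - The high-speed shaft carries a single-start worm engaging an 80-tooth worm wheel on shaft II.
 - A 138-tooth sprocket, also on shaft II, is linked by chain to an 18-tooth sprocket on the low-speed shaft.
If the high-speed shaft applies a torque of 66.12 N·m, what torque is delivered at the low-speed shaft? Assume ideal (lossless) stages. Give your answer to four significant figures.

689.9 N·m

worm 80/1 = 80 → τ = 66.12·80 = 5289.6 N·m
chain 18/138 = 0.13043 → τ = 5289.6·0.13043 = 689.95 N·m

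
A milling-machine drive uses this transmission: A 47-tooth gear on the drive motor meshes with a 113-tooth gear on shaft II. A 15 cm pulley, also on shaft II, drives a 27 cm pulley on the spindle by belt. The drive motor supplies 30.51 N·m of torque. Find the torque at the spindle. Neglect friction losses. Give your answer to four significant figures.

Gear mesh: ratio = 113/47 = 2.4043; torque at shaft II = 30.51 × 2.4043 = 73.354 N·m.
Belt: ratio = 27/15 = 1.8; torque at the spindle = 73.354 × 1.8 = 132.04 N·m.

132.0 N·m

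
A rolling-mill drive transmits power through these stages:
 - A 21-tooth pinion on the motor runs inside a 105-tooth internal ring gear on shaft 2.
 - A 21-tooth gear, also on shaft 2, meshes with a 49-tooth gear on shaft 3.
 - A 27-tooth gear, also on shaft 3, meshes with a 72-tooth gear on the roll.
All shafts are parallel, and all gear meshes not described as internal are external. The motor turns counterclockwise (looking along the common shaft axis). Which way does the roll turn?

the motor → shaft 2: internal mesh, same direction → CCW.
shaft 2 → shaft 3: external mesh, 1 reversal → CW.
shaft 3 → the roll: external mesh, 1 reversal → CCW.
2 reversals in total — an even number — so the roll turns the same way as the motor.

counterclockwise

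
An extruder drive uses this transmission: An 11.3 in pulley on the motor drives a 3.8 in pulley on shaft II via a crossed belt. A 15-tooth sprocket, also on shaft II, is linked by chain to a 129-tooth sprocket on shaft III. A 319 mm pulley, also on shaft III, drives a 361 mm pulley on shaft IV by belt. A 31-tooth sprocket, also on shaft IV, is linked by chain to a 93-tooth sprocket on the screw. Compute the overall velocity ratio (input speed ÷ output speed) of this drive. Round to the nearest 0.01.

Each stage contributes driven/driver: belt 3.8/11.3 = 0.33628, chain 129/15 = 8.6, belt 361/319 = 1.1317, chain 93/31 = 3.
Overall: 0.33628 × 8.6 × 1.1317 × 3 = 9.8184.

9.82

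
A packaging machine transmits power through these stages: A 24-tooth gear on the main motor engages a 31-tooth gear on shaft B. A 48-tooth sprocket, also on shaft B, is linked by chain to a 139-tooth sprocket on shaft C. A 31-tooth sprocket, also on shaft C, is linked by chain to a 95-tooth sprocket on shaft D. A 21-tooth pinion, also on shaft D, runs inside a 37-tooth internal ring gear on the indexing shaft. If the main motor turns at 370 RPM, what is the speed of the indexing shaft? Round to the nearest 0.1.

18.3 RPM

the main motor → shaft B (gear mesh, 31/24): 370 ÷ 1.2917 = 286.45 RPM
shaft B → shaft C (chain, 139/48): 286.45 ÷ 2.8958 = 98.919 RPM
shaft C → shaft D (chain, 95/31): 98.919 ÷ 3.0645 = 32.279 RPM
shaft D → the indexing shaft (internal gear, 37/21): 32.279 ÷ 1.7619 = 18.32 RPM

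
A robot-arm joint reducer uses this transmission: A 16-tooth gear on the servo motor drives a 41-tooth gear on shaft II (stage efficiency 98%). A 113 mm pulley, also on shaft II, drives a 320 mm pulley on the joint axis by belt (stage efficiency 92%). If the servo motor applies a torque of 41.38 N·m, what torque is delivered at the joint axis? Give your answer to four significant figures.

gear mesh 41/16 = 2.5625 → τ = 41.38·2.5625·0.98 = 103.92 N·m
belt 320/113 = 2.8319 → τ = 103.92·2.8319·0.92 = 270.73 N·m

270.7 N·m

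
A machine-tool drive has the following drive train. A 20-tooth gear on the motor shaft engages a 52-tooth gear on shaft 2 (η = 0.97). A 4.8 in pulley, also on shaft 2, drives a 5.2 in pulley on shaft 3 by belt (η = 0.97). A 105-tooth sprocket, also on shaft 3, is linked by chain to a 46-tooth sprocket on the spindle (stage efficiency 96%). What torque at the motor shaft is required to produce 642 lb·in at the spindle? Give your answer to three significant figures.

576 lb·in

Overall ratio R = 2.6 × 1.0833 × 0.4381 = 1.234; overall efficiency η = 0.97 × 0.97 × 0.96 = 0.9033.
Input torque = output torque / (R × η) = 642 / (1.234 × 0.9033) = 575.99 lb·in.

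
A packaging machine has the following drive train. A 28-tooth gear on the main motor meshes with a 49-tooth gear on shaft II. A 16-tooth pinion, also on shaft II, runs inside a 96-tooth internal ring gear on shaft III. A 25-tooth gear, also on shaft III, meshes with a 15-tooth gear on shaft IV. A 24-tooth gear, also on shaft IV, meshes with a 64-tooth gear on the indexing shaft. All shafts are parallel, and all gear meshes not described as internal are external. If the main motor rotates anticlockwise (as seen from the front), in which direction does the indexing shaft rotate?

the main motor → shaft II: external mesh, 1 reversal → CW.
shaft II → shaft III: internal mesh, same direction → CW.
shaft III → shaft IV: external mesh, 1 reversal → CCW.
shaft IV → the indexing shaft: external mesh, 1 reversal → CW.
3 reversals in total — an odd number — so the indexing shaft turns opposite to the main motor.

clockwise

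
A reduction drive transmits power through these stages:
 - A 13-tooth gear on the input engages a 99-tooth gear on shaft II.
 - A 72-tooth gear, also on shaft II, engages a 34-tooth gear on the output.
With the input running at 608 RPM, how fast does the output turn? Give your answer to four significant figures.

gear mesh 99/13 = 7.6154 → 608/7.6154 = 79.838 RPM
gear mesh 34/72 = 0.47222 → 79.838/0.47222 = 169.07 RPM

169.1 RPM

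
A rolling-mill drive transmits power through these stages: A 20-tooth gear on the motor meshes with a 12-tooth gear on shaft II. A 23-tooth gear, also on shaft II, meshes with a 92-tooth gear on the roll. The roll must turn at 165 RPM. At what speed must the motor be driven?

Overall ratio R = 0.6 × 4 = 2.4.
Required input speed = output speed × R = 165 × 2.4 = 396 RPM.

396 RPM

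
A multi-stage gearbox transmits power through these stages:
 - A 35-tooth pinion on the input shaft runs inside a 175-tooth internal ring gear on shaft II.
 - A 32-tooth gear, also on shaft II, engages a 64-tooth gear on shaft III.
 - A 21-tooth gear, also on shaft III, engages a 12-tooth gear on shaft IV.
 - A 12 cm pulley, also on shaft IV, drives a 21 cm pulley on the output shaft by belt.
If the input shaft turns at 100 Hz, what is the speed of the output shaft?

the input shaft → shaft II (internal gear, 175/35): 100 ÷ 5 = 20 Hz
shaft II → shaft III (gear mesh, 64/32): 20 ÷ 2 = 10 Hz
shaft III → shaft IV (gear mesh, 12/21): 10 ÷ 0.57143 = 17.5 Hz
shaft IV → the output shaft (belt, 21/12): 17.5 ÷ 1.75 = 10 Hz

10 Hz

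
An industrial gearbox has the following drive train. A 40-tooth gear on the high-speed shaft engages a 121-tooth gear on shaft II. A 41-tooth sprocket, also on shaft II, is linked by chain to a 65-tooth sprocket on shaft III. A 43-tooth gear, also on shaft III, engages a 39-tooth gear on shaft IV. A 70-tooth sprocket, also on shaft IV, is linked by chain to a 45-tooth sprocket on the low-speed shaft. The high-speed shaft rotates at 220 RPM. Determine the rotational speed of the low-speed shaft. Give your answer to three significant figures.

the high-speed shaft → shaft II (gear mesh, 121/40): 220 ÷ 3.025 = 72.727 RPM
shaft II → shaft III (chain, 65/41): 72.727 ÷ 1.5854 = 45.874 RPM
shaft III → shaft IV (gear mesh, 39/43): 45.874 ÷ 0.90698 = 50.579 RPM
shaft IV → the low-speed shaft (chain, 45/70): 50.579 ÷ 0.64286 = 78.679 RPM

78.7 RPM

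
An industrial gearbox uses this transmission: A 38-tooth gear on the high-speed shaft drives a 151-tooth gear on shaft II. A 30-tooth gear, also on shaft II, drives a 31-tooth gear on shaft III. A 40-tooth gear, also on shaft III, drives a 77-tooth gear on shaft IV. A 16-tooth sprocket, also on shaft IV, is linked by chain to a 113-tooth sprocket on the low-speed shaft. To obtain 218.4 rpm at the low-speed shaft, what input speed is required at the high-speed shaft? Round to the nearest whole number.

Overall ratio R = 3.9737 × 1.0333 × 1.925 × 7.0625 = 55.824.
Required input speed = output speed × R = 218.4 × 55.824 = 12192 rpm.

12192 rpm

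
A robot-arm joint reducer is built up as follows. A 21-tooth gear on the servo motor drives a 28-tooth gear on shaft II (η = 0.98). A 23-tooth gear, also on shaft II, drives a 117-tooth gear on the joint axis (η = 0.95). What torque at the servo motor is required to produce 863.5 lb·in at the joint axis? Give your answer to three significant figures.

Overall ratio R = 1.3333 × 5.087 = 6.7826; overall efficiency η = 0.98 × 0.95 = 0.9310.
Input torque = output torque / (R × η) = 863.5 / (6.7826 × 0.9310) = 136.75 lb·in.

137 lb·in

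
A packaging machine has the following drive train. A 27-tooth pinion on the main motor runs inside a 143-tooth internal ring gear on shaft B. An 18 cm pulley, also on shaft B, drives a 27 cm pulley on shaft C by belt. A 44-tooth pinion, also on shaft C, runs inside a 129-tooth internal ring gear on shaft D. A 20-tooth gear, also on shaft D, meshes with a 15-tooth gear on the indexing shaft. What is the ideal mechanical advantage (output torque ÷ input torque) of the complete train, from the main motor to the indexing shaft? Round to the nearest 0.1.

Each stage contributes driven/driver: internal gear 143/27 = 5.2963, belt 27/18 = 1.5, internal gear 129/44 = 2.9318, gear mesh 15/20 = 0.75.
Overall: 5.2963 × 1.5 × 2.9318 × 0.75 = 17.469.

17.5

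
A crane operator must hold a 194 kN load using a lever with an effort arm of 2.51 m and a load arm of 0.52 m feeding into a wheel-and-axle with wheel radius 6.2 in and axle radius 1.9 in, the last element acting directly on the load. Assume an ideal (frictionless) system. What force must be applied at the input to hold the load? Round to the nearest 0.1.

12.3 kN

Lever MA = effort arm / load arm = 2.51/0.52 = 4.8269.
Wheel-and-axle MA = R/r = 6.2/1.9 = 3.2632.
Combined ideal MA = 4.8269 × 3.2632 = 15.751.
Effort = load / MA = 194 / 15.751 = 12.317 kN.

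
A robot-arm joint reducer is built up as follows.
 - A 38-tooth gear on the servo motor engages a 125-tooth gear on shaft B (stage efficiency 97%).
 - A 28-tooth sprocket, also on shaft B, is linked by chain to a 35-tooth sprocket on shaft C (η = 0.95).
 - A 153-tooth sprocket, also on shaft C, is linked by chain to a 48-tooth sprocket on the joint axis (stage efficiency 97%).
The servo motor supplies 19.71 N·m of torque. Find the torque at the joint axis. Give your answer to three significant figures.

gear mesh 125/38 = 3.2895 → τ = 19.71·3.2895·0.97 = 62.89 N·m
chain 35/28 = 1.25 → τ = 62.89·1.25·0.95 = 74.682 N·m
chain 48/153 = 0.31373 → τ = 74.682·0.31373·0.97 = 22.727 N·m

22.7 N·m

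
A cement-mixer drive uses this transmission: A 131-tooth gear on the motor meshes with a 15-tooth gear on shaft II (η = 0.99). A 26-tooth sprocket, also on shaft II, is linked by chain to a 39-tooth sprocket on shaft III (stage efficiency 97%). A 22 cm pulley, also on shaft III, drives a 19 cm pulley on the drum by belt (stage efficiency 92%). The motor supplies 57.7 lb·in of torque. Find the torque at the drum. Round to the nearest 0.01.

Gear mesh: ratio = 15/131 = 0.1145; torque at shaft II = 57.7 × 0.1145 × 0.99 = 6.5408 lb·in.
Chain: ratio = 39/26 = 1.5; torque at shaft III = 6.5408 × 1.5 × 0.97 = 9.5169 lb·in.
Belt: ratio = 19/22 = 0.86364; torque at the drum = 9.5169 × 0.86364 × 0.92 = 7.5616 lb·in.

7.56 lb·in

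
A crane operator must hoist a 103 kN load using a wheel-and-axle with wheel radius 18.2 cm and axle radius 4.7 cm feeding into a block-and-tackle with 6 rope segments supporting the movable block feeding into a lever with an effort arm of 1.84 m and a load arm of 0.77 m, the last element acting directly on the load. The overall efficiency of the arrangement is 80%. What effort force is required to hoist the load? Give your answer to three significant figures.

Wheel-and-axle MA = R/r = 18.2/4.7 = 3.8723.
Block-and-tackle MA = number of supporting rope parts = 6.
Lever MA = effort arm / load arm = 1.84/0.77 = 2.3896.
Combined ideal MA = 3.8723 × 6 × 2.3896 = 55.52.
Actual MA = 55.52 × 0.80 = 44.416.
Effort = load / actual MA = 103 / 44.416 = 2.319 kN.

2.32 kN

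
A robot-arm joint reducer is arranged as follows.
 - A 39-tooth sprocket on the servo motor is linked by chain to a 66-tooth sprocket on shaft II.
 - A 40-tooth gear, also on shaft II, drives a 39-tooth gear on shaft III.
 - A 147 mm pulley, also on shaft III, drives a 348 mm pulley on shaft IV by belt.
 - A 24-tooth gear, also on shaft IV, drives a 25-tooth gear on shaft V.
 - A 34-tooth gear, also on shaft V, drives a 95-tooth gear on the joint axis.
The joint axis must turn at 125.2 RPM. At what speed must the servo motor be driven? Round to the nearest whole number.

1423 RPM

Overall ratio R = 1.6923 × 0.975 × 2.3673 × 1.0417 × 2.7941 = 11.369.
Required input speed = output speed × R = 125.2 × 11.369 = 1423.4 RPM.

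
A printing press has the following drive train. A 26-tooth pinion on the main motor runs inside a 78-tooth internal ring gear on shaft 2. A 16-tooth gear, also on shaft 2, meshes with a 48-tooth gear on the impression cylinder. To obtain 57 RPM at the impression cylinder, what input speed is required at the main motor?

Overall ratio R = 3 × 3 = 9.
Required input speed = output speed × R = 57 × 9 = 513 RPM.

513 RPM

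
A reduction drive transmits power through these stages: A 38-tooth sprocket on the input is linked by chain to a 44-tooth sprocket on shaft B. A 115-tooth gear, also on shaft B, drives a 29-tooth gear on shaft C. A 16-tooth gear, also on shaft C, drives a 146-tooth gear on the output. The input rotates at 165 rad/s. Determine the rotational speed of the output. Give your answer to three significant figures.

chain 44/38 = 1.1579 → 165/1.1579 = 142.5 rad/s
gear mesh 29/115 = 0.25217 → 142.5/0.25217 = 565.09 rad/s
gear mesh 146/16 = 9.125 → 565.09/9.125 = 61.927 rad/s

61.9 rad/s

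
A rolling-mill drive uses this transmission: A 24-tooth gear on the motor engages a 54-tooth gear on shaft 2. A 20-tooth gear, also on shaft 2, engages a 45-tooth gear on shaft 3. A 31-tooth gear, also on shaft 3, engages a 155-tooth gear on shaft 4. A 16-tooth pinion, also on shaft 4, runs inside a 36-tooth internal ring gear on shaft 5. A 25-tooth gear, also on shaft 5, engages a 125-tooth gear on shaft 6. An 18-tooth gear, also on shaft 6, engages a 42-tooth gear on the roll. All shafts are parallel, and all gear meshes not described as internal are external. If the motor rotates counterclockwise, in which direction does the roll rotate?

clockwise

the motor → shaft 2: external mesh, 1 reversal → CW.
shaft 2 → shaft 3: external mesh, 1 reversal → CCW.
shaft 3 → shaft 4: external mesh, 1 reversal → CW.
shaft 4 → shaft 5: internal mesh, same direction → CW.
shaft 5 → shaft 6: external mesh, 1 reversal → CCW.
shaft 6 → the roll: external mesh, 1 reversal → CW.
5 reversals in total — an odd number — so the roll turns opposite to the motor.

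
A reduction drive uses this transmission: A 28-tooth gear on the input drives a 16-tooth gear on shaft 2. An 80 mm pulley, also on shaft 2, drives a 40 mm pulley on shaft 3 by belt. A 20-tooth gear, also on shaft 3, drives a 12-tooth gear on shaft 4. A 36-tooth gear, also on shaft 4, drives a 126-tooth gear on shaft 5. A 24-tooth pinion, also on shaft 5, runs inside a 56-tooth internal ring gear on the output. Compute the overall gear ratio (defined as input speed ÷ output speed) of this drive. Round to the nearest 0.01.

Each stage contributes driven/driver: gear mesh 16/28 = 0.57143, belt 40/80 = 0.5, gear mesh 12/20 = 0.6, gear mesh 126/36 = 3.5, internal gear 56/24 = 2.3333.
Overall: 0.57143 × 0.5 × 0.6 × 3.5 × 2.3333 = 1.4.

1.40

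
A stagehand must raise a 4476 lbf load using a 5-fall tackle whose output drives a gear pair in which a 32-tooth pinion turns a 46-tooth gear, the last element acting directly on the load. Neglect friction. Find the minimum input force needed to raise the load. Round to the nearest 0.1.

Block-and-tackle MA = number of supporting rope parts = 5.
Gear pair MA = 46/32 = 1.4375.
Combined ideal MA = 5 × 1.4375 = 7.1875.
Effort = load / MA = 4476 / 7.1875 = 622.75 lbf.

622.7 lbf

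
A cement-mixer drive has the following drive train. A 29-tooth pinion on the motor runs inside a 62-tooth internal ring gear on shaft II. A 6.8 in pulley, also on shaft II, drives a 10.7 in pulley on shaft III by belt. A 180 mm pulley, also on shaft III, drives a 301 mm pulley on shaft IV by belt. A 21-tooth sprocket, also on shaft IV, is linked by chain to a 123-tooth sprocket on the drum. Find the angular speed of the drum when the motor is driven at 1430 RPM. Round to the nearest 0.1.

Internal gear: ratio = 62/29 = 2.1379, so shaft II turns at 1430 / 2.1379 = 668.87 RPM.
Belt: ratio = 10.7/6.8 = 1.5735, so shaft III turns at 668.87 / 1.5735 = 425.08 RPM.
Belt: ratio = 301/180 = 1.6722, so shaft IV turns at 425.08 / 1.6722 = 254.2 RPM.
Chain: ratio = 123/21 = 5.8571, so the drum turns at 254.2 / 5.8571 = 43.4 RPM.

43.4 RPM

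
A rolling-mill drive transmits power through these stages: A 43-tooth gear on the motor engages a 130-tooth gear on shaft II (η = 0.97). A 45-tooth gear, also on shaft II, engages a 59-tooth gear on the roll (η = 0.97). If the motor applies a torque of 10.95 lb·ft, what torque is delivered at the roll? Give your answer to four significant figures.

After the gear mesh (130/43): 10.95 × 3.0233 × 0.97 = 32.112 lb·ft
After the gear mesh (59/45): 32.112 × 1.3111 × 0.97 = 40.839 lb·ft

40.84 lb·ft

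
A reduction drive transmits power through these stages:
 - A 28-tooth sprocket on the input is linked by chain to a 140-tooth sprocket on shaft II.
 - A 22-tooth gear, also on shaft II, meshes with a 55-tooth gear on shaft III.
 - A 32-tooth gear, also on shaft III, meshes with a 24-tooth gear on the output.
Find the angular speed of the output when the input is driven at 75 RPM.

Chain: ratio = 140/28 = 5, so shaft II turns at 75 / 5 = 15 RPM.
Gear mesh: ratio = 55/22 = 2.5, so shaft III turns at 15 / 2.5 = 6 RPM.
Gear mesh: ratio = 24/32 = 0.75, so the output turns at 6 / 0.75 = 8 RPM.

8 RPM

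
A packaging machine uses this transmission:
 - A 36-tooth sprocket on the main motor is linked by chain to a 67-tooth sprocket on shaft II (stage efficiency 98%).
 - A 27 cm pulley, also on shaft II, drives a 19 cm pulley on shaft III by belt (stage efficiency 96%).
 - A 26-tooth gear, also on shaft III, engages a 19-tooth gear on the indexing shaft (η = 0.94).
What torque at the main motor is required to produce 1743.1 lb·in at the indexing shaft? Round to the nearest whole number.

2059 lb·in

Overall ratio R = 1.8611 × 0.7037 × 0.73077 = 0.95707; overall efficiency η = 0.98 × 0.96 × 0.94 = 0.8844.
Input torque = output torque / (R × η) = 1743.1 / (0.95707 × 0.8844) = 2059.5 lb·in.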